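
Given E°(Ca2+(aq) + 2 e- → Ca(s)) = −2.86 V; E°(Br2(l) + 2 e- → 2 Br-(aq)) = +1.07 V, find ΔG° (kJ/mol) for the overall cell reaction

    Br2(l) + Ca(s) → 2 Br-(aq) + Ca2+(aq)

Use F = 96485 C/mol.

−758 kJ/mol

In the reaction as written Br2(l) is reduced, so the Br₂/Br⁻ couple is the cathode and Ca²⁺/Ca is the anode.
E°cell = +1.07 − (−2.86) = +3.93 V; balancing electrons gives n = 2.
ΔG° = −nFE°cell = −(2)(96485)(+3.93) J/mol = −758 kJ/mol.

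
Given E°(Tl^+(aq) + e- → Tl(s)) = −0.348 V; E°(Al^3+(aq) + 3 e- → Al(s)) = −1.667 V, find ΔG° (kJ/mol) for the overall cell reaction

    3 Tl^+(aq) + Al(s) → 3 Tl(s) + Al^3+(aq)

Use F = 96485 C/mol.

−382 kJ/mol

In the reaction as written Tl^+(aq) is reduced, so the Tl⁺/Tl couple is the cathode and Al³⁺/Al is the anode.
E°cell = −0.348 − (−1.667) = +1.319 V; balancing electrons gives n = 3.
ΔG° = −nFE°cell = −(3)(96485)(+1.319) J/mol = −382 kJ/mol.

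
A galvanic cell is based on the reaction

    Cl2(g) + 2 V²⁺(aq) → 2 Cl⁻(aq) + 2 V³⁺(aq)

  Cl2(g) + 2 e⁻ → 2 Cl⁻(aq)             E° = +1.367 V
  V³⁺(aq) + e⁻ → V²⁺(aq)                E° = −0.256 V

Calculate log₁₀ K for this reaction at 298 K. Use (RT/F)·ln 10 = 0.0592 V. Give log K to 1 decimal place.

The Cl₂/Cl⁻ couple is reduced (cathode); E°cell = +1.367 − (−0.256) = +1.623 V with n = 2.
At equilibrium E = 0, so log K = nE°cell / 0.0592 = (2)(+1.623) / 0.0592 = 54.8.

log K = 54.8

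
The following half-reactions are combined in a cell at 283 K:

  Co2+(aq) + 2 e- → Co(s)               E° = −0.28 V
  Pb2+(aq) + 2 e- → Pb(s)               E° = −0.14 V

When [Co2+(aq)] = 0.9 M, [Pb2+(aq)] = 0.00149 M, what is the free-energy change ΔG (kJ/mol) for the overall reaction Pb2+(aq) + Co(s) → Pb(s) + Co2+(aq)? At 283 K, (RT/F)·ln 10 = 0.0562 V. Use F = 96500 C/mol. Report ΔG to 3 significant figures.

E°cell = −0.14 − (−0.28) = +0.14 V; the balanced reaction transfers n = 2 electrons.
Q = [Co2+(aq)] / [Pb2+(aq)] = 604, so log Q = 2.781 and E = +0.14 − (0.0562/2)(2.781) = +0.0619 V.
Finally ΔG = −nFE = −(2)(96500 C/mol)(+0.0619 V) = −11.9 kJ/mol.

−11.9 kJ/mol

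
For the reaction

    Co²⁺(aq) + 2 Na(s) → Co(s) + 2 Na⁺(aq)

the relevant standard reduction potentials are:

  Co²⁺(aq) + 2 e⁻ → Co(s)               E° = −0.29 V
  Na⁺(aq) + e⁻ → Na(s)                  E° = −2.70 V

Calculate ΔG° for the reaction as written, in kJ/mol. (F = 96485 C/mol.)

In the reaction as written Co²⁺(aq) is reduced, so the Co²⁺/Co couple is the cathode and Na⁺/Na is the anode.
E°cell = −0.29 − (−2.70) = +2.41 V; balancing electrons gives n = 2.
ΔG° = −nFE°cell = −(2)(96485)(+2.41) J/mol = −465 kJ/mol.

−465 kJ/mol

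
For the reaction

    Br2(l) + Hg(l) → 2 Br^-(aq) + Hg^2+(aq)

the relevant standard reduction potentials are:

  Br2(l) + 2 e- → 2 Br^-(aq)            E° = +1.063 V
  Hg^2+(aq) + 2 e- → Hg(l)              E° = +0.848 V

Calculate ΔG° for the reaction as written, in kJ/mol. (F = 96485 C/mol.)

−41.5 kJ/mol

In the reaction as written Br2(l) is reduced, so the Br₂/Br⁻ couple is the cathode and Hg²⁺/Hg is the anode.
E°cell = +1.063 − (+0.848) = +0.215 V; balancing electrons gives n = 2.
ΔG° = −nFE°cell = −(2)(96485)(+0.215) J/mol = −41.5 kJ/mol.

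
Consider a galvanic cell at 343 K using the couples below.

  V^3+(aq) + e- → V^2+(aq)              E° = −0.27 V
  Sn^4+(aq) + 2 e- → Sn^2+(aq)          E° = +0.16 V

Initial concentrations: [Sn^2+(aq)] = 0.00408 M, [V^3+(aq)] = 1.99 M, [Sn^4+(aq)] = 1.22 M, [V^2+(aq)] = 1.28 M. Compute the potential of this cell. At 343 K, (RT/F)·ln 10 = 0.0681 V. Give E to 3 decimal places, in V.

+0.501 V

The Sn⁴⁺/Sn²⁺ couple has the more positive E°, so it is the cathode; V³⁺/V²⁺ is the anode.
E°cell = E°cat − E°an = +0.16 − (−0.27) = +0.43 V; n = 2.
Balancing gives Sn^4+(aq) + 2 V^2+(aq) → Sn^2+(aq) + 2 V^3+(aq); hence Q = ([Sn^2+(aq)]·[V^3+(aq)]^2) / ([Sn^4+(aq)]·[V^2+(aq)]^2) = 0.00808 (log Q = −2.092).
By the Nernst equation, E = +0.43 − (0.0681/2)·(−2.092) = +0.501 V.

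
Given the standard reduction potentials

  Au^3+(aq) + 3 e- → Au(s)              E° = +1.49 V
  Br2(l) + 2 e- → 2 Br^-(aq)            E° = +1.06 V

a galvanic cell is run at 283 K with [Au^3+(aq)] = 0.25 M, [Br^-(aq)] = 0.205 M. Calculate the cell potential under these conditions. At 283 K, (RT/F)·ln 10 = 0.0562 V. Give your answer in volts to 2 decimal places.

+0.38 V

The Au³⁺/Au couple has the more positive E°, so it is the cathode; Br₂/Br⁻ is the anode.
E°cell = E°cat − E°an = +1.49 − (+1.06) = +0.43 V; n = 6.
The balanced reaction is 2 Au^3+(aq) + 6 Br^-(aq) → 2 Au(s) + 3 Br2(l), so Q = 1 / ([Au^3+(aq)]^2·[Br^-(aq)]^6) = 2.16×10^5 and log Q = 5.334.
Applying E = E° − (RT ln10/nF)·log Q gives +0.43 − (0.0562/6)(5.334) = +0.38 V.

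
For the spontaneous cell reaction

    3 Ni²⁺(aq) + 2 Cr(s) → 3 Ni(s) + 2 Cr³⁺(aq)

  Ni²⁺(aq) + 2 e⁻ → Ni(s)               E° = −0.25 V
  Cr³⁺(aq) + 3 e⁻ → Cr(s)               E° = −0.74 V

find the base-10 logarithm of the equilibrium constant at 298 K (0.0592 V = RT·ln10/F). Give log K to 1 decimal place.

The Ni²⁺/Ni couple is reduced (cathode); E°cell = −0.25 − (−0.74) = +0.49 V with n = 6.
At equilibrium E = 0, so log K = nE°cell / 0.0592 = (6)(+0.49) / 0.0592 = 49.7.

log K = 49.7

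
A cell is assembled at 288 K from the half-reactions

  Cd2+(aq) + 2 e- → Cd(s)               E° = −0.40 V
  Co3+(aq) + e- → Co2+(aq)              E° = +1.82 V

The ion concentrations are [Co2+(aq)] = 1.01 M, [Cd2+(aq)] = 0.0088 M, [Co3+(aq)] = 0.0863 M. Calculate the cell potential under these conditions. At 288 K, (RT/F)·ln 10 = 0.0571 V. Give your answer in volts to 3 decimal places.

The Co³⁺/Co²⁺ couple has the more positive E°, so it is the cathode; Cd²⁺/Cd is the anode.
E°cell = +1.82 − (−0.40) = +2.22 V, with n = 2 electrons transferred.
For the overall reaction 2 Co3+(aq) + Cd(s) → 2 Co2+(aq) + Cd2+(aq), Q = ([Co2+(aq)]^2·[Cd2+(aq)]) / [Co3+(aq)]^2 = 1.21, giving log Q = 0.081.
E = E° − (0.0571/n)·log Q = +2.22 − (0.0571/2)(0.081) = +2.218 V.

+2.218 V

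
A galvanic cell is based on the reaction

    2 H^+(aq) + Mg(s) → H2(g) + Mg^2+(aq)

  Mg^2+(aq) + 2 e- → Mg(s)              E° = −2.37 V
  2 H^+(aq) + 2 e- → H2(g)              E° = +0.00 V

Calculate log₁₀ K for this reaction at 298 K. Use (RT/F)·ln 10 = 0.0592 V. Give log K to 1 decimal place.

log K = 80.1

The 2H⁺/H₂ couple is reduced (cathode); E°cell = +0.00 − (−2.37) = +2.37 V with n = 2.
At equilibrium E = 0, so log K = nE°cell / 0.0592 = (2)(+2.37) / 0.0592 = 80.1.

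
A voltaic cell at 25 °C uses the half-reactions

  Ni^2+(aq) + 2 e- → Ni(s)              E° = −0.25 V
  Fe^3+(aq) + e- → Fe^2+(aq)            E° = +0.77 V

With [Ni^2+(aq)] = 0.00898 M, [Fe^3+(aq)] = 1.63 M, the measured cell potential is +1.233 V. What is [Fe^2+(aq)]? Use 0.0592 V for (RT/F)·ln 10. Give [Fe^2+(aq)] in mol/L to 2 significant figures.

0.0043 M

With Fe³⁺/Fe²⁺ at the cathode and Ni²⁺/Ni at the anode, E°cell = +0.77 − (−0.25) = +1.02 V (n = 2).
Rearranging E = E° − (0.0592/n)·log Q gives log Q = 2(+1.02 − (+1.233))/0.0592 = −7.196.
Balancing electrons gives 2 Fe^3+(aq) + Ni(s) → 2 Fe^2+(aq) + Ni^2+(aq); thus Q = ([Fe^2+(aq)]^2·[Ni^2+(aq)]) / [Fe^3+(aq)]^2.
Solving for the unknown gives log [Fe^2+(aq)] = −2.362, so [Fe^2+(aq)] ≈ 0.0043 M.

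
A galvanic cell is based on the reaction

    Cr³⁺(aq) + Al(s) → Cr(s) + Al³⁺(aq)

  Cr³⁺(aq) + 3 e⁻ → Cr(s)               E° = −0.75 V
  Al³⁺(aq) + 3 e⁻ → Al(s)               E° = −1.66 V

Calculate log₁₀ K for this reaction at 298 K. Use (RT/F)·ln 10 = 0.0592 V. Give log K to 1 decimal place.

log K = 46.1

The Cr³⁺/Cr couple is reduced (cathode); E°cell = −0.75 − (−1.66) = +0.91 V with n = 3.
At equilibrium E = 0, so log K = nE°cell / 0.0592 = (3)(+0.91) / 0.0592 = 46.1.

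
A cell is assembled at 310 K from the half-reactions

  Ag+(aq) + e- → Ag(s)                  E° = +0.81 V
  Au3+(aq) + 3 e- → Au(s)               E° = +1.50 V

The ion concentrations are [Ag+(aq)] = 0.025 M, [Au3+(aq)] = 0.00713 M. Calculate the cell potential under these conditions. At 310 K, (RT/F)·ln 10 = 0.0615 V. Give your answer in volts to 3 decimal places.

Au³⁺/Au is reduced (cathode, E° = +1.50 V) and Ag⁺/Ag is oxidized (anode).
The standard potential is +1.50 − (+0.81) = +0.69 V and the balanced reaction transfers n = 3 electrons.
The balanced reaction is Au3+(aq) + 3 Ag(s) → Au(s) + 3 Ag+(aq), so Q = [Ag+(aq)]^3 / [Au3+(aq)] = 0.00219 and log Q = −2.659.
E = E° − (0.0615/n)·log Q = +0.69 − (0.0615/3)(−2.659) = +0.745 V.

+0.745 V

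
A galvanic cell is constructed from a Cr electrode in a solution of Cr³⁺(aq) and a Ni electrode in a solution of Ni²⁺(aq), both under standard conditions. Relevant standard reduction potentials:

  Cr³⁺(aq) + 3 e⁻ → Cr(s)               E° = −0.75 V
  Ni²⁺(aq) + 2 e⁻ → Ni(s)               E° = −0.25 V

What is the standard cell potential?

+0.50 V

Of the two couples in this cell, the one with the more positive reduction potential is reduced at the cathode: here that is Ni²⁺/Ni (−0.25 V); Cr³⁺/Cr (−0.75 V) is the anode.
E°cell = E°(cathode) − E°(anode) = −0.25 − (−0.75) = +0.50 V.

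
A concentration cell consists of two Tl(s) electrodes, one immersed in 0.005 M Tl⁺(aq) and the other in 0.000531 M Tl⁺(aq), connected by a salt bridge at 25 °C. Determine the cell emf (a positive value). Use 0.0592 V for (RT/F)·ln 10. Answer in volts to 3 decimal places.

0.058 V

For a concentration cell E°cell = 0, since both electrodes use the same couple.
The compartment with the higher Tl⁺(aq) concentration (0.005 M) acts as the cathode; ions are reduced there and produced at the dilute (0.000531 M) anode.
With n = 1, Ecell = −(0.0592/1)·log([dilute]/[conc]) = −(0.0592/1)·log(0.000531/0.005) = +0.058 V.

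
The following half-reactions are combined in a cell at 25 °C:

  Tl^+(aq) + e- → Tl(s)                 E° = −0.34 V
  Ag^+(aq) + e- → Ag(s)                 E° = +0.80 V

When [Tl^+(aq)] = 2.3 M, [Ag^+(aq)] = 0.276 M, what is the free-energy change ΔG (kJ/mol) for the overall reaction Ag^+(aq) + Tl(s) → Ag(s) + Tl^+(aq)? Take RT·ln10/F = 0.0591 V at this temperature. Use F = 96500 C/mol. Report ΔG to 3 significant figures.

−105 kJ/mol

E°cell = +0.80 − (−0.34) = +1.14 V; the balanced reaction transfers n = 1 electron.
The reaction quotient is [Tl^+(aq)] / [Ag^+(aq)] = 8.33; by Nernst, E = +1.14 − (0.0591/1)(0.921) = +1.0856 V.
Then ΔG = −nFE = −1 × 96500 × +1.0856 J/mol = −105 kJ/mol.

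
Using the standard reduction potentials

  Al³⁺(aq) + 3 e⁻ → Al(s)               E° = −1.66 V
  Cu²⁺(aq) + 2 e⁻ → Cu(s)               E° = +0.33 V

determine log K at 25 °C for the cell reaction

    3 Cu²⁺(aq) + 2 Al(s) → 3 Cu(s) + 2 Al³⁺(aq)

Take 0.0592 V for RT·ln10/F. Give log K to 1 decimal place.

The Cu²⁺/Cu couple is reduced (cathode); E°cell = +0.33 − (−1.66) = +1.99 V with n = 6.
At equilibrium E = 0, so log K = nE°cell / 0.0592 = (6)(+1.99) / 0.0592 = 201.7.

log K = 201.7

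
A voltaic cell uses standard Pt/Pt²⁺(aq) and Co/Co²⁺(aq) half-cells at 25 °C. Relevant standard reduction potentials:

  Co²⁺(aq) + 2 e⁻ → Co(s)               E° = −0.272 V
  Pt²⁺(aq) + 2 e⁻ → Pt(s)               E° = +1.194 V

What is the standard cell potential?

+1.466 V

The Pt²⁺/Pt couple has the higher E°, so Pt ion is reduced (cathode) and Co is oxidized (anode).
E°cell = E°(cathode) − E°(anode) = +1.194 − (−0.272) = +1.466 V.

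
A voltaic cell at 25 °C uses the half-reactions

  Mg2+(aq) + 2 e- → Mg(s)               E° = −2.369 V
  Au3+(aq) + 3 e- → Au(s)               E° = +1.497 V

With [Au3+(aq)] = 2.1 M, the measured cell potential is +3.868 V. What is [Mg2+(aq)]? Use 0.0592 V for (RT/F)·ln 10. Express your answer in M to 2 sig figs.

1.4 M

The Au³⁺/Au couple has the larger reduction potential, so it is the cathode: E°cell = +1.497 − (−2.369) = +3.866 V and n = 6.
Since E = E° − (0.0592/n)·log Q, log Q = n(E° − E)/0.0592 = −0.203.
The balanced reaction is 2 Au3+(aq) + 3 Mg(s) → 2 Au(s) + 3 Mg2+(aq), so Q = [Mg2+(aq)]^3 / [Au3+(aq)]^2.
Solving for the unknown gives log [Mg2+(aq)] = 0.147, so [Mg2+(aq)] ≈ 1.4 M.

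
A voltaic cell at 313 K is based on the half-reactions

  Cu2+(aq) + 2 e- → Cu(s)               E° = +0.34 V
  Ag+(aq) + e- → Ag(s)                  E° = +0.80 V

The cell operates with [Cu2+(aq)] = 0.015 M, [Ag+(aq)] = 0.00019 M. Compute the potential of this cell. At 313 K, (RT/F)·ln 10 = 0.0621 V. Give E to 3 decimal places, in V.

+0.286 V

Since E°(Ag⁺/Ag) > E°(Cu²⁺/Cu), Ag⁺/Ag serves as the cathode.
E°cell = +0.80 − (+0.34) = +0.46 V, with n = 2 electrons transferred.
For the overall reaction 2 Ag+(aq) + Cu(s) → 2 Ag(s) + Cu2+(aq), Q = [Cu2+(aq)] / [Ag+(aq)]^2 = 4.16×10^5, giving log Q = 5.619.
By the Nernst equation, E = +0.46 − (0.0621/2)·(5.619) = +0.286 V.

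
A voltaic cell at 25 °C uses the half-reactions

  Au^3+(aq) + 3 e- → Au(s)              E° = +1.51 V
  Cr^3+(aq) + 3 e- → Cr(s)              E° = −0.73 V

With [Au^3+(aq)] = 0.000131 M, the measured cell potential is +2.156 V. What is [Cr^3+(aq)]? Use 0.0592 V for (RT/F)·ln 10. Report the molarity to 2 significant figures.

Au³⁺/Au is the cathode (higher E°); E°cell = +1.51 − (−0.73) = +2.24 V with n = 3.
Rearranging E = E° − (0.0592/n)·log Q gives log Q = 3(+2.24 − (+2.156))/0.0592 = 4.257.
For Au^3+(aq) + Cr(s) → Au(s) + Cr^3+(aq), the reaction quotient is Q = [Cr^3+(aq)] / [Au^3+(aq)].
Substituting the known concentrations and solving, log [Cr^3+(aq)] = 0.374 and [Cr^3+(aq)] = 2.4 M.

2.4 M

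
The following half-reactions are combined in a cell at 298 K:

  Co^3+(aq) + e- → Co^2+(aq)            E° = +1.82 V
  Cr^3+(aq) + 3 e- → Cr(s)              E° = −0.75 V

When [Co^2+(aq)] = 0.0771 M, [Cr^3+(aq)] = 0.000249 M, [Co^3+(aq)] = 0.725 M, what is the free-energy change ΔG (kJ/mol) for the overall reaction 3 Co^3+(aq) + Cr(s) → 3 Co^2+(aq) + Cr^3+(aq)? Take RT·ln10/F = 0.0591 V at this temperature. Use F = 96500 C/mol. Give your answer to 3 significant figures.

The standard cell potential is +1.82 − (−0.75) = +2.57 V, with n = 3 electrons in the balanced equation.
Here Q = ([Co^2+(aq)]^3·[Cr^3+(aq)]) / [Co^3+(aq)]^3 = 2.99×10^−7 (log Q = −6.524), giving E = +2.57 − (0.0591/3)·(−6.524) = +2.6985 V.
Then ΔG = −nFE = −3 × 96500 × +2.6985 J/mol = −781 kJ/mol.

−781 kJ/mol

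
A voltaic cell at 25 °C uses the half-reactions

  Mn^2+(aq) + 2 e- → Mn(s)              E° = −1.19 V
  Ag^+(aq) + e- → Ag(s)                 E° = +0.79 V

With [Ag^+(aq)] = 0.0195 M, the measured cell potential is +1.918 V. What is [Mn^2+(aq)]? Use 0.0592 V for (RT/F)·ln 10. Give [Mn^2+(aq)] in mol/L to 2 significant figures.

0.047 M

Ag⁺/Ag is the cathode (higher E°); E°cell = +0.79 − (−1.19) = +1.98 V with n = 2.
From the Nernst equation, log Q = n(E° − E)/0.0592 = 2·(+1.98 − (+1.918))/0.0592 = 2.095.
The balanced reaction is 2 Ag^+(aq) + Mn(s) → 2 Ag(s) + Mn^2+(aq), so Q = [Mn^2+(aq)] / [Ag^+(aq)]^2.
Substituting the known concentrations and solving, log [Mn^2+(aq)] = −1.325 and [Mn^2+(aq)] = 0.047 M.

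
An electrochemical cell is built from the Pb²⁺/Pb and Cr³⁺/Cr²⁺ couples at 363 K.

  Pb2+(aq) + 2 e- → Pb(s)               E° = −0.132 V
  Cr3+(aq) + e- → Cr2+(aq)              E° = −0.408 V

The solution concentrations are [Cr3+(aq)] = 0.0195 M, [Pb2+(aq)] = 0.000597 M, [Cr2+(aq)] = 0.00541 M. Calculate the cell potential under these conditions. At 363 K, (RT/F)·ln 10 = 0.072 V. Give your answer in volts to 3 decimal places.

+0.120 V

The Pb²⁺/Pb couple has the more positive E°, so it is the cathode; Cr³⁺/Cr²⁺ is the anode.
E°cell = −0.132 − (−0.408) = +0.276 V, with n = 2 electrons transferred.
The balanced reaction is Pb2+(aq) + 2 Cr2+(aq) → Pb(s) + 2 Cr3+(aq), so Q = [Cr3+(aq)]^2 / ([Pb2+(aq)]·[Cr2+(aq)]^2) = 2.18×10^4 and log Q = 4.338.
Applying E = E° − (RT ln10/nF)·log Q gives +0.276 − (0.072/2)(4.338) = +0.120 V.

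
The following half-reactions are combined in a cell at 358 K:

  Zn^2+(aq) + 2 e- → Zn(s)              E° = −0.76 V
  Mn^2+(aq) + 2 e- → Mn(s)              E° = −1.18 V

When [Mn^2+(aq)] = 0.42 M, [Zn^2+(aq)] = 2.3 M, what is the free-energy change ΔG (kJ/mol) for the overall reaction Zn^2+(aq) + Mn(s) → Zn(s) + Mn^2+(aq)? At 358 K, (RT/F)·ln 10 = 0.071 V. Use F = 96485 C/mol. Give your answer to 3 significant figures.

With Zn²⁺/Zn reduced at the cathode, E°cell = −0.76 − (−1.18) = +0.42 V and n = 2.
Q = [Mn^2+(aq)] / [Zn^2+(aq)] = 0.183, so log Q = −0.738 and E = +0.42 − (0.071/2)(−0.738) = +0.4462 V.
Then ΔG = −nFE = −2 × 96485 × +0.4462 J/mol = −86.1 kJ/mol.

−86.1 kJ/mol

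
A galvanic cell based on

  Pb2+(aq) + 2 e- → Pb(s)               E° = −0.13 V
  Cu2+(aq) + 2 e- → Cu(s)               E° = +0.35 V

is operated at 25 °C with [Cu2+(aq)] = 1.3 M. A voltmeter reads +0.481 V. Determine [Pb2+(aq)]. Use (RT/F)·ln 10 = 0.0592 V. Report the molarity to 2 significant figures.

1.2 M

Cu²⁺/Cu is the cathode (higher E°); E°cell = +0.35 − (−0.13) = +0.48 V with n = 2.
Since E = E° − (0.0592/n)·log Q, log Q = n(E° − E)/0.0592 = −0.034.
For Cu2+(aq) + Pb(s) → Cu(s) + Pb2+(aq), the reaction quotient is Q = [Pb2+(aq)] / [Cu2+(aq)].
Isolating [Pb2+(aq)] in Q = 10^{−0.034} yields log [Pb2+(aq)] = 0.080, i.e. 1.2 M.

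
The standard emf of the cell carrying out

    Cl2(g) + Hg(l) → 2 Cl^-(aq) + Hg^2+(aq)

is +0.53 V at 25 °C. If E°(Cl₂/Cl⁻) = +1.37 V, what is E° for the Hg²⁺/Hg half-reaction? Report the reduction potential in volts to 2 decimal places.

In the reaction as written the Cl₂/Cl⁻ couple is reduced (cathode) and Hg²⁺/Hg is oxidized (anode), so E°cell = E°(Cl₂/Cl⁻) − E°(Hg²⁺/Hg).
E°(Hg²⁺/Hg) = E°(cathode) − E°cell = +1.37 − (+0.53) = +0.84 V.

+0.84 V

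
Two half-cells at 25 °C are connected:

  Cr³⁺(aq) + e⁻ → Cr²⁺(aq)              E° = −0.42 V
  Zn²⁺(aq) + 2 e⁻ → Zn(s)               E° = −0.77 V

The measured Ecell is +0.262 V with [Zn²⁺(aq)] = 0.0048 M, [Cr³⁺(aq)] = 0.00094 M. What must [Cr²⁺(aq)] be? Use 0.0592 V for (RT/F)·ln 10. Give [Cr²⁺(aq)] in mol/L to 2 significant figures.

The Cr³⁺/Cr²⁺ couple has the larger reduction potential, so it is the cathode: E°cell = −0.42 − (−0.77) = +0.35 V and n = 2.
From the Nernst equation, log Q = n(E° − E)/0.0592 = 2·(+0.35 − (+0.262))/0.0592 = 2.973.
The balanced reaction is 2 Cr³⁺(aq) + Zn(s) → 2 Cr²⁺(aq) + Zn²⁺(aq), so Q = ([Cr²⁺(aq)]^2·[Zn²⁺(aq)]) / [Cr³⁺(aq)]^2.
Substituting the known concentrations and solving, log [Cr²⁺(aq)] = −0.381 and [Cr²⁺(aq)] = 0.42 M.

0.42 M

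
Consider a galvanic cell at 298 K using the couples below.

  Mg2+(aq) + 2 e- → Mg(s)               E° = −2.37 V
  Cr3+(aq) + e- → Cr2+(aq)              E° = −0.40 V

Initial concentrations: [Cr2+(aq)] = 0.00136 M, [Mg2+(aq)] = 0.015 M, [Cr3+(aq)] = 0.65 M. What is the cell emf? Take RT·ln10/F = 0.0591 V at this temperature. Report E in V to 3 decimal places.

Since E°(Cr³⁺/Cr²⁺) > E°(Mg²⁺/Mg), Cr³⁺/Cr²⁺ serves as the cathode.
E°cell = E°cat − E°an = −0.40 − (−2.37) = +1.97 V; n = 2.
For the overall reaction 2 Cr3+(aq) + Mg(s) → 2 Cr2+(aq) + Mg2+(aq), Q = ([Cr2+(aq)]^2·[Mg2+(aq)]) / [Cr3+(aq)]^2 = 6.57×10^−8, giving log Q = −7.183.
E = E° − (0.0591/n)·log Q = +1.97 − (0.0591/2)(−7.183) = +2.182 V.

+2.182 V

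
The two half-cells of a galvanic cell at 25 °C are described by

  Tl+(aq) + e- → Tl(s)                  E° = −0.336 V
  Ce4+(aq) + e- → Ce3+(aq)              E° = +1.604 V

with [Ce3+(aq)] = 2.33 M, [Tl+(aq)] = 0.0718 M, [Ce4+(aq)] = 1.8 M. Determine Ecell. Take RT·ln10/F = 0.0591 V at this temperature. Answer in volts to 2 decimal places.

Ce⁴⁺/Ce³⁺ is reduced (cathode, E° = +1.604 V) and Tl⁺/Tl is oxidized (anode).
The standard potential is +1.604 − (−0.336) = +1.940 V and the balanced reaction transfers n = 1 electron.
The balanced reaction is Ce4+(aq) + Tl(s) → Ce3+(aq) + Tl+(aq), so Q = ([Ce3+(aq)]·[Tl+(aq)]) / [Ce4+(aq)] = 0.0929 and log Q = −1.032.
Applying E = E° − (RT ln10/nF)·log Q gives +1.940 − (0.0591/1)(−1.032) = +2.00 V.

+2.00 V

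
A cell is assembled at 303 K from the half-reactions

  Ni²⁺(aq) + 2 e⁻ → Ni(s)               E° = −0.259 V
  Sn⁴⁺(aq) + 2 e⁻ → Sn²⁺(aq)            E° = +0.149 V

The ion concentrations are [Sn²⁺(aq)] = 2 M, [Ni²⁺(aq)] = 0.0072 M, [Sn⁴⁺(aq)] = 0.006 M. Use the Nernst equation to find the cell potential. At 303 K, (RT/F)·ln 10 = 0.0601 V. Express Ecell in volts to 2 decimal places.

+0.40 V

The Sn⁴⁺/Sn²⁺ couple has the more positive E°, so it is the cathode; Ni²⁺/Ni is the anode.
E°cell = +0.149 − (−0.259) = +0.408 V, with n = 2 electrons transferred.
The balanced reaction is Sn⁴⁺(aq) + Ni(s) → Sn²⁺(aq) + Ni²⁺(aq), so Q = ([Sn²⁺(aq)]·[Ni²⁺(aq)]) / [Sn⁴⁺(aq)] = 2.4 and log Q = 0.380.
By the Nernst equation, E = +0.408 − (0.0601/2)·(0.380) = +0.40 V.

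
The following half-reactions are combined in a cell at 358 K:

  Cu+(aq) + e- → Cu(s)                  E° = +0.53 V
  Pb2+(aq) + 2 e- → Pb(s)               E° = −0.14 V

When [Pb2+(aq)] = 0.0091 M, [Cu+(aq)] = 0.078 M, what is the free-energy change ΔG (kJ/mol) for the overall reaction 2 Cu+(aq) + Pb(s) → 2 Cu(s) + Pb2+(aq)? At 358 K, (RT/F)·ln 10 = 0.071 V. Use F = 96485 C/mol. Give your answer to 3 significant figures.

E°cell = +0.53 − (−0.14) = +0.67 V; the balanced reaction transfers n = 2 electrons.
Here Q = [Pb2+(aq)] / [Cu+(aq)]^2 = 1.5 (log Q = 0.175), giving E = +0.67 − (0.071/2)·(0.175) = +0.6638 V.
Finally ΔG = −nFE = −(2)(96485 C/mol)(+0.6638 V) = −128 kJ/mol.

−128 kJ/mol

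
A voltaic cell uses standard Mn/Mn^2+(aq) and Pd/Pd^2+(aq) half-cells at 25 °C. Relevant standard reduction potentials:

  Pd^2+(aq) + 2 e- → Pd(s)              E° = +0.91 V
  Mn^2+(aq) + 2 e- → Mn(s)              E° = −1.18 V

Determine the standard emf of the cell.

The Pd²⁺/Pd couple has the higher E°, so Pd ion is reduced (cathode) and Mn is oxidized (anode).
E°cell = E°(cathode) − E°(anode) = +0.91 − (−1.18) = +2.09 V.

+2.09 V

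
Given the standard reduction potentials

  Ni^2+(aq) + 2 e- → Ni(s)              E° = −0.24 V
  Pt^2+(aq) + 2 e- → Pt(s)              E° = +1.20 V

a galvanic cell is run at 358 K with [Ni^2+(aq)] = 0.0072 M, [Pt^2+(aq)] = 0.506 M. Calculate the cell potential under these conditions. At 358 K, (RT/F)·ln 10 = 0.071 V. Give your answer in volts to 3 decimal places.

Since E°(Pt²⁺/Pt) > E°(Ni²⁺/Ni), Pt²⁺/Pt serves as the cathode.
The standard potential is +1.20 − (−0.24) = +1.44 V and the balanced reaction transfers n = 2 electrons.
Balancing gives Pt^2+(aq) + Ni(s) → Pt(s) + Ni^2+(aq); hence Q = [Ni^2+(aq)] / [Pt^2+(aq)] = 0.0142 (log Q = −1.847).
E = E° − (0.071/n)·log Q = +1.44 − (0.071/2)(−1.847) = +1.506 V.

+1.506 V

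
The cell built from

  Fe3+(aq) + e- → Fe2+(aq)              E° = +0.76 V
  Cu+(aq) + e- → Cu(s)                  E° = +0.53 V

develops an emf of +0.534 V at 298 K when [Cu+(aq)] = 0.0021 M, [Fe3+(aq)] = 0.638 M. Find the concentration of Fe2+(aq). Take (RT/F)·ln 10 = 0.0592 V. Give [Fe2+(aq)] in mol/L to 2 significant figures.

0.0022 M

With Fe³⁺/Fe²⁺ at the cathode and Cu⁺/Cu at the anode, E°cell = +0.76 − (+0.53) = +0.23 V (n = 1).
Since E = E° − (0.0592/n)·log Q, log Q = n(E° − E)/0.0592 = −5.135.
For Fe3+(aq) + Cu(s) → Fe2+(aq) + Cu+(aq), the reaction quotient is Q = ([Fe2+(aq)]·[Cu+(aq)]) / [Fe3+(aq)].
Solving for the unknown gives log [Fe2+(aq)] = −2.652, so [Fe2+(aq)] ≈ 0.0022 M.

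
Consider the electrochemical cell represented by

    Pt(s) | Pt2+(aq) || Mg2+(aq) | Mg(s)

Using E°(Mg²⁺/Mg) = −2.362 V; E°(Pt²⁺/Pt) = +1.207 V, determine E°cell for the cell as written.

−3.569 V

By convention the left-hand electrode in cell notation is the anode (oxidation) and the right-hand electrode is the cathode (reduction).
E°cell = E°(right) − E°(left) = −2.362 − (+1.207) = −3.569 V.
The negative sign shows that, as written, the cell would require an external voltage to drive the reaction.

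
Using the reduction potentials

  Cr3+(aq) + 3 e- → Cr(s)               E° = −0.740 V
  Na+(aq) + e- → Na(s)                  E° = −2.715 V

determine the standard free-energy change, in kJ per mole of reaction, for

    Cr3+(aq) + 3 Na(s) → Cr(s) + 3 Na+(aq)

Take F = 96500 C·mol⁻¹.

In the reaction as written Cr3+(aq) is reduced, so the Cr³⁺/Cr couple is the cathode and Na⁺/Na is the anode.
E°cell = −0.740 − (−2.715) = +1.975 V; balancing electrons gives n = 3.
ΔG° = −nFE°cell = −(3)(96500)(+1.975) J/mol = −572 kJ/mol.

−572 kJ/mol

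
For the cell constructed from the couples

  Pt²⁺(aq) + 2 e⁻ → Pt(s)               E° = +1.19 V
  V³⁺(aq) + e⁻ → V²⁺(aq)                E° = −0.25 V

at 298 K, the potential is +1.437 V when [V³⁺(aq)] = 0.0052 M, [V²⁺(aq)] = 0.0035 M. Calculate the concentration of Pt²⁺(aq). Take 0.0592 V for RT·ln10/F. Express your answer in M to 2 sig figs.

The Pt²⁺/Pt couple has the larger reduction potential, so it is the cathode: E°cell = +1.19 − (−0.25) = +1.44 V and n = 2.
Rearranging E = E° − (0.0592/n)·log Q gives log Q = 2(+1.44 − (+1.437))/0.0592 = 0.101.
For Pt²⁺(aq) + 2 V²⁺(aq) → Pt(s) + 2 V³⁺(aq), the reaction quotient is Q = [V³⁺(aq)]^2 / ([Pt²⁺(aq)]·[V²⁺(aq)]^2).
Solving for the unknown gives log [Pt²⁺(aq)] = 0.243, so [Pt²⁺(aq)] ≈ 1.7 M.

1.7 M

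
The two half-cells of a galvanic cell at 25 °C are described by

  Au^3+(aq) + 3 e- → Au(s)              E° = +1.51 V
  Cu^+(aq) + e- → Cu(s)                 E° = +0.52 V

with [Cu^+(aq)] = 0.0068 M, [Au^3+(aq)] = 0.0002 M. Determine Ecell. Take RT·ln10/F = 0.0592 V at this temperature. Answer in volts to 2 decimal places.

+1.05 V

Since E°(Au³⁺/Au) > E°(Cu⁺/Cu), Au³⁺/Au serves as the cathode.
The standard potential is +1.51 − (+0.52) = +0.99 V and the balanced reaction transfers n = 3 electrons.
For the overall reaction Au^3+(aq) + 3 Cu(s) → Au(s) + 3 Cu^+(aq), Q = [Cu^+(aq)]^3 / [Au^3+(aq)] = 0.00157, giving log Q = −2.804.
E = E° − (0.0592/n)·log Q = +0.99 − (0.0592/3)(−2.804) = +1.05 V.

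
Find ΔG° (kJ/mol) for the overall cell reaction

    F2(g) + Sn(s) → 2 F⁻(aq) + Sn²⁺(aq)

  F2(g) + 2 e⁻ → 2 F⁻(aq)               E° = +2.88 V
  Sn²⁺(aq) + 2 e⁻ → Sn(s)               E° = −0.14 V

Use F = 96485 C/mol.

−583 kJ/mol

In the reaction as written F2(g) is reduced, so the F₂/F⁻ couple is the cathode and Sn²⁺/Sn is the anode.
E°cell = +2.88 − (−0.14) = +3.02 V; balancing electrons gives n = 2.
ΔG° = −nFE°cell = −(2)(96485)(+3.02) J/mol = −583 kJ/mol.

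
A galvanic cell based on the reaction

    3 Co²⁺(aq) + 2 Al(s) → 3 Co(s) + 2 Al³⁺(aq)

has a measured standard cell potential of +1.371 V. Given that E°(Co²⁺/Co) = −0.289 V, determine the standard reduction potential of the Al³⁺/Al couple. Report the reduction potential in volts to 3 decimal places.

−1.660 V

In the reaction as written the Co²⁺/Co couple is reduced (cathode) and Al³⁺/Al is oxidized (anode), so E°cell = E°(Co²⁺/Co) − E°(Al³⁺/Al).
E°(Al³⁺/Al) = E°(cathode) − E°cell = −0.289 − (+1.371) = −1.660 V.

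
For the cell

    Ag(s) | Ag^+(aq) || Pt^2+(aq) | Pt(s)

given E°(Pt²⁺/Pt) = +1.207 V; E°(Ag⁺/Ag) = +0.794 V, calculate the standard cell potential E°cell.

By convention the left-hand electrode in cell notation is the anode (oxidation) and the right-hand electrode is the cathode (reduction).
E°cell = E°(right) − E°(left) = +1.207 − (+0.794) = +0.413 V.

+0.413 V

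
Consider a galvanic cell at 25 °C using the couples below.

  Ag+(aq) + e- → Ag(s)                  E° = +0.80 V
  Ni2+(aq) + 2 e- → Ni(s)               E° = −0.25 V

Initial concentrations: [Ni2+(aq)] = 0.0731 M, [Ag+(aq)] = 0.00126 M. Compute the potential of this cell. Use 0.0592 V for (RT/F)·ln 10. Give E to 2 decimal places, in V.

Since E°(Ag⁺/Ag) > E°(Ni²⁺/Ni), Ag⁺/Ag serves as the cathode.
E°cell = +0.80 − (−0.25) = +1.05 V, with n = 2 electrons transferred.
For the overall reaction 2 Ag+(aq) + Ni(s) → 2 Ag(s) + Ni2+(aq), Q = [Ni2+(aq)] / [Ag+(aq)]^2 = 4.6×10^4, giving log Q = 4.663.
E = E° − (0.0592/n)·log Q = +1.05 − (0.0592/2)(4.663) = +0.91 V.

+0.91 V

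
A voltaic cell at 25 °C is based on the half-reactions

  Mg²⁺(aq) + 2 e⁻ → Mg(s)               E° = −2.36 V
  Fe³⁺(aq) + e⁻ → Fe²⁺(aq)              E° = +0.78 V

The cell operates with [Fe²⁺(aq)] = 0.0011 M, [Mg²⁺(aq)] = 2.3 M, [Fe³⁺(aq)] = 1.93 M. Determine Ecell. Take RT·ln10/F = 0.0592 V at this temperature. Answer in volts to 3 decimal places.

Since E°(Fe³⁺/Fe²⁺) > E°(Mg²⁺/Mg), Fe³⁺/Fe²⁺ serves as the cathode.
E°cell = +0.78 − (−2.36) = +3.14 V, with n = 2 electrons transferred.
For the overall reaction 2 Fe³⁺(aq) + Mg(s) → 2 Fe²⁺(aq) + Mg²⁺(aq), Q = ([Fe²⁺(aq)]^2·[Mg²⁺(aq)]) / [Fe³⁺(aq)]^2 = 7.47×10^−7, giving log Q = −6.127.
E = E° − (0.0592/n)·log Q = +3.14 − (0.0592/2)(−6.127) = +3.321 V.

+3.321 V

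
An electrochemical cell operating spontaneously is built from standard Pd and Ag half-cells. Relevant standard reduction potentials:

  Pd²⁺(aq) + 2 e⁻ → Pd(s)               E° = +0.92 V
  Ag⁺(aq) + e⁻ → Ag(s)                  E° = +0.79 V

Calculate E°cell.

+0.13 V

The Pd²⁺/Pd couple has the higher E°, so Pd ion is reduced (cathode) and Ag is oxidized (anode).
E°cell = E°(cathode) − E°(anode) = +0.92 − (+0.79) = +0.13 V.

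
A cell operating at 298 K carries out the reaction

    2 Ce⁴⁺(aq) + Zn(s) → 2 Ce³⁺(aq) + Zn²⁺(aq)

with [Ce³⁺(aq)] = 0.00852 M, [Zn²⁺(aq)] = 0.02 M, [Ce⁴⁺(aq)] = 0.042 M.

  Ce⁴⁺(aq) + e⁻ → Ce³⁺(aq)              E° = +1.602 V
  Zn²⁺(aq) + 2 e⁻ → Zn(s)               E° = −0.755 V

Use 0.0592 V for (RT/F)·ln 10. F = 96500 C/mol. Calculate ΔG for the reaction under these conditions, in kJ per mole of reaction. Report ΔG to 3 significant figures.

With Ce⁴⁺/Ce³⁺ reduced at the cathode, E°cell = +1.602 − (−0.755) = +2.357 V and n = 2.
The reaction quotient is ([Ce³⁺(aq)]^2·[Zn²⁺(aq)]) / [Ce⁴⁺(aq)]^2 = 0.000823; by Nernst, E = +2.357 − (0.0592/2)(−3.085) = +2.4483 V.
Then ΔG = −nFE = −2 × 96500 × +2.4483 J/mol = −473 kJ/mol.

−473 kJ/mol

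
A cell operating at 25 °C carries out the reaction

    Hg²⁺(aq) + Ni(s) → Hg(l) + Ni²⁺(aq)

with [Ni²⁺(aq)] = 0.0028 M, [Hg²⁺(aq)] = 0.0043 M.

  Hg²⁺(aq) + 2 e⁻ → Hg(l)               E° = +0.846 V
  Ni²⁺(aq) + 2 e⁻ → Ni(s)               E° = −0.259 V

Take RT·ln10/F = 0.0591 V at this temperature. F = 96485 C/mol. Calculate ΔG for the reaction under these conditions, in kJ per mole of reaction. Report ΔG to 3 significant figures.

−214 kJ/mol

E°cell = +0.846 − (−0.259) = +1.105 V; the balanced reaction transfers n = 2 electrons.
Here Q = [Ni²⁺(aq)] / [Hg²⁺(aq)] = 0.651 (log Q = −0.186), giving E = +1.105 − (0.0591/2)·(−0.186) = +1.1105 V.
Finally ΔG = −nFE = −(2)(96485 C/mol)(+1.1105 V) = −214 kJ/mol.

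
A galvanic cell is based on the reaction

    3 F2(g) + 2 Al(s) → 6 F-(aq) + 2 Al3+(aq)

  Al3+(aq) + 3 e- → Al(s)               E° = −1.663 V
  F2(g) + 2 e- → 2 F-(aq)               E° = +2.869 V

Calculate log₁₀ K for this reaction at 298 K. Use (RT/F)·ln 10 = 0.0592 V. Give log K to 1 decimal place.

log K = 459.3

The F₂/F⁻ couple is reduced (cathode); E°cell = +2.869 − (−1.663) = +4.532 V with n = 6.
At equilibrium E = 0, so log K = nE°cell / 0.0592 = (6)(+4.532) / 0.0592 = 459.3.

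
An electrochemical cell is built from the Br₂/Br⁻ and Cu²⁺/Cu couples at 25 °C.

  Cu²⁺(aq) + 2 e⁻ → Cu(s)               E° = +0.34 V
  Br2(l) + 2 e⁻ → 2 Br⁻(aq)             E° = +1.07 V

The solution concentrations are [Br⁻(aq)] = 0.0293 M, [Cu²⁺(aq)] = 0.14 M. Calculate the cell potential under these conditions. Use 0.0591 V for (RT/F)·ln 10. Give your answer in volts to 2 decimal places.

+0.85 V

The Br₂/Br⁻ couple has the more positive E°, so it is the cathode; Cu²⁺/Cu is the anode.
The standard potential is +1.07 − (+0.34) = +0.73 V and the balanced reaction transfers n = 2 electrons.
Balancing gives Br2(l) + Cu(s) → 2 Br⁻(aq) + Cu²⁺(aq); hence Q = [Br⁻(aq)]^2·[Cu²⁺(aq)] = 0.00012 (log Q = −3.920).
Applying E = E° − (RT ln10/nF)·log Q gives +0.73 − (0.0591/2)(−3.920) = +0.85 V.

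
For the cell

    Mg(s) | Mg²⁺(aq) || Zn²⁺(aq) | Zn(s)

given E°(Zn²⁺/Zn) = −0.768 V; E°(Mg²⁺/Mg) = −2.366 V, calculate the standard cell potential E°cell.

By convention the left-hand electrode in cell notation is the anode (oxidation) and the right-hand electrode is the cathode (reduction).
E°cell = E°(right) − E°(left) = −0.768 − (−2.366) = +1.598 V.

+1.598 V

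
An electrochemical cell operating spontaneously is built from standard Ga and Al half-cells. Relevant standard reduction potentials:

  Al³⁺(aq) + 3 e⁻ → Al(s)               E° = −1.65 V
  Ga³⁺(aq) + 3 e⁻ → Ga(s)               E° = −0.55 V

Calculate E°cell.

Of the two couples in this cell, the one with the more positive reduction potential is reduced at the cathode: here that is Ga³⁺/Ga (−0.55 V); Al³⁺/Al (−1.65 V) is the anode.
E°cell = E°(cathode) − E°(anode) = −0.55 − (−1.65) = +1.10 V.

+1.10 V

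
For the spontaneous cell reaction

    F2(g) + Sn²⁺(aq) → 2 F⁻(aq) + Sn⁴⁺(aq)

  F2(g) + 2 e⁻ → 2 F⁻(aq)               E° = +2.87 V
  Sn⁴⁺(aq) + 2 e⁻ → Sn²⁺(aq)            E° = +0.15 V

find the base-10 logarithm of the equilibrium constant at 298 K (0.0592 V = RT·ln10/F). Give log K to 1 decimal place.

The F₂/F⁻ couple is reduced (cathode); E°cell = +2.87 − (+0.15) = +2.72 V with n = 2.
At equilibrium E = 0, so log K = nE°cell / 0.0592 = (2)(+2.72) / 0.0592 = 91.9.

log K = 91.9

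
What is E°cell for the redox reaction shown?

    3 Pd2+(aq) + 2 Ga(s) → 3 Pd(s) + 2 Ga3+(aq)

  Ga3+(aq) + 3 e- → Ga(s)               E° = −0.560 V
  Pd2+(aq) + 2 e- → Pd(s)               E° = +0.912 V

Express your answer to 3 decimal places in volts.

Pd2+(aq) gains electrons, so the Pd²⁺/Pd couple is the cathode; the Ga³⁺/Ga couple is the anode.
E°cell = E°(cathode) − E°(anode) = +0.912 − (−0.560) = +1.472 V.

+1.472 V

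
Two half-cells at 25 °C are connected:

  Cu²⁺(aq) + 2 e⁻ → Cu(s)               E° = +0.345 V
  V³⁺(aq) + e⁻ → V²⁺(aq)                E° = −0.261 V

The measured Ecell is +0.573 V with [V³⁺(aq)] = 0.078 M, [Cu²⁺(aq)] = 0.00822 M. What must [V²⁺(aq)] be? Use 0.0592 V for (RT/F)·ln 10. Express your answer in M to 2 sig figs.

0.24 M

The Cu²⁺/Cu couple has the larger reduction potential, so it is the cathode: E°cell = +0.345 − (−0.261) = +0.606 V and n = 2.
Since E = E° − (0.0592/n)·log Q, log Q = n(E° − E)/0.0592 = 1.115.
Balancing electrons gives Cu²⁺(aq) + 2 V²⁺(aq) → Cu(s) + 2 V³⁺(aq); thus Q = [V³⁺(aq)]^2 / ([Cu²⁺(aq)]·[V²⁺(aq)]^2).
Solving for the unknown gives log [V²⁺(aq)] = −0.623, so [V²⁺(aq)] ≈ 0.24 M.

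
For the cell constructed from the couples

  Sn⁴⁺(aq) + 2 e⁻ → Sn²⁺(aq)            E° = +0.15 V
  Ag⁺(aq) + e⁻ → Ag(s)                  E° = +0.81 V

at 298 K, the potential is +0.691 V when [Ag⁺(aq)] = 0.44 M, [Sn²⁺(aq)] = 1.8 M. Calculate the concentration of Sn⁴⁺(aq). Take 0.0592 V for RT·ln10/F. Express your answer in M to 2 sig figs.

Ag⁺/Ag is the cathode (higher E°); E°cell = +0.81 − (+0.15) = +0.66 V with n = 2.
Rearranging E = E° − (0.0592/n)·log Q gives log Q = 2(+0.66 − (+0.691))/0.0592 = −1.047.
Balancing electrons gives 2 Ag⁺(aq) + Sn²⁺(aq) → 2 Ag(s) + Sn⁴⁺(aq); thus Q = [Sn⁴⁺(aq)] / ([Ag⁺(aq)]^2·[Sn²⁺(aq)]).
Isolating [Sn⁴⁺(aq)] in Q = 10^{−1.047} yields log [Sn⁴⁺(aq)] = −1.505, i.e. 0.031 M.

0.031 M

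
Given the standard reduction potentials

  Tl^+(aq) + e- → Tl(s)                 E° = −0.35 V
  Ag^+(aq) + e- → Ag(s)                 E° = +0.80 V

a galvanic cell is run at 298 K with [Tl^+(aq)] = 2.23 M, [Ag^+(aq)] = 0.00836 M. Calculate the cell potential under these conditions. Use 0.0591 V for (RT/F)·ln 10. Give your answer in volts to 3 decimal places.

+1.007 V

Ag⁺/Ag is reduced (cathode, E° = +0.80 V) and Tl⁺/Tl is oxidized (anode).
The standard potential is +0.80 − (−0.35) = +1.15 V and the balanced reaction transfers n = 1 electron.
For the overall reaction Ag^+(aq) + Tl(s) → Ag(s) + Tl^+(aq), Q = [Tl^+(aq)] / [Ag^+(aq)] = 267, giving log Q = 2.426.
E = E° − (0.0591/n)·log Q = +1.15 − (0.0591/1)(2.426) = +1.007 V.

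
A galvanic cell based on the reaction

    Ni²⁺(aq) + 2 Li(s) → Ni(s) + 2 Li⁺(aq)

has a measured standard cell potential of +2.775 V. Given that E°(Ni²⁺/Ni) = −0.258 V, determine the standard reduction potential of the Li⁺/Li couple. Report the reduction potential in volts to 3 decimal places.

−3.033 V

In the reaction as written the Ni²⁺/Ni couple is reduced (cathode) and Li⁺/Li is oxidized (anode), so E°cell = E°(Ni²⁺/Ni) − E°(Li⁺/Li).
E°(Li⁺/Li) = E°(cathode) − E°cell = −0.258 − (+2.775) = −3.033 V.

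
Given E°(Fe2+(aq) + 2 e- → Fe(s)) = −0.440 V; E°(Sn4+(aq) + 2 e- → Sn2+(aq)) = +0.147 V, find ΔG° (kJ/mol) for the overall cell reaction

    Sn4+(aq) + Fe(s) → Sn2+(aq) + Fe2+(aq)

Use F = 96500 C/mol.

−113 kJ/mol

In the reaction as written Sn4+(aq) is reduced, so the Sn⁴⁺/Sn²⁺ couple is the cathode and Fe²⁺/Fe is the anode.
E°cell = +0.147 − (−0.440) = +0.587 V; balancing electrons gives n = 2.
ΔG° = −nFE°cell = −(2)(96500)(+0.587) J/mol = −113 kJ/mol.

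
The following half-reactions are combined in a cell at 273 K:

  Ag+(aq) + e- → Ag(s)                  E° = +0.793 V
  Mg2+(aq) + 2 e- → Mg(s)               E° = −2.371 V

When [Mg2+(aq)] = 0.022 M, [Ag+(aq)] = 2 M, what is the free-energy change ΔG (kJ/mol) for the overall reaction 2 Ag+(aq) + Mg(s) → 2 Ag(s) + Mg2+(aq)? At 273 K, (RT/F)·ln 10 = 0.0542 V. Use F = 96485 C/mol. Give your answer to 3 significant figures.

−622 kJ/mol

E°cell = +0.793 − (−2.371) = +3.164 V; the balanced reaction transfers n = 2 electrons.
The reaction quotient is [Mg2+(aq)] / [Ag+(aq)]^2 = 0.0055; by Nernst, E = +3.164 − (0.0542/2)(−2.260) = +3.2252 V.
ΔG = −nFE = −(2)(96485)(+3.2252) J/mol = −622 kJ/mol.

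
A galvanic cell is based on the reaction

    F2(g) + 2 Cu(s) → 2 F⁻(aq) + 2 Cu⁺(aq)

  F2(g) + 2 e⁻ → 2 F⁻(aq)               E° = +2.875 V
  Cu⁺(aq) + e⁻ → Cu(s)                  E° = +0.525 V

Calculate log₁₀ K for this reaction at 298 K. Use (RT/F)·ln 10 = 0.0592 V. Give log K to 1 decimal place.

The F₂/F⁻ couple is reduced (cathode); E°cell = +2.875 − (+0.525) = +2.350 V with n = 2.
At equilibrium E = 0, so log K = nE°cell / 0.0592 = (2)(+2.350) / 0.0592 = 79.4.

log K = 79.4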